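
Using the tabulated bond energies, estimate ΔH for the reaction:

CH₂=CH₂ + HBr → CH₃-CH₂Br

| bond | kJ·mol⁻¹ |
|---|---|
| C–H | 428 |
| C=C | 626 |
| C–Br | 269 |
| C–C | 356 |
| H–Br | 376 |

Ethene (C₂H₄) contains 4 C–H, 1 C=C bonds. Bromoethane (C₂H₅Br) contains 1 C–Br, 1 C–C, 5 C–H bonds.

Bonds broken (reactants):
  C–H: 4 × 428 = 1712
  C=C: 1 × 626 = 626
  H–Br: 1 × 376 = 376
  Σ(broken) = 2714 kJ
Bonds formed (products):
  C–Br: 1 × 269 = 269
  C–C: 1 × 356 = 356
  C–H: 5 × 428 = 2140
  Σ(formed) = 2765 kJ
ΔH = Σ(broken) − Σ(formed) = 2714 − 2765 = −51 kJ

ΔH ≈ −51 kJ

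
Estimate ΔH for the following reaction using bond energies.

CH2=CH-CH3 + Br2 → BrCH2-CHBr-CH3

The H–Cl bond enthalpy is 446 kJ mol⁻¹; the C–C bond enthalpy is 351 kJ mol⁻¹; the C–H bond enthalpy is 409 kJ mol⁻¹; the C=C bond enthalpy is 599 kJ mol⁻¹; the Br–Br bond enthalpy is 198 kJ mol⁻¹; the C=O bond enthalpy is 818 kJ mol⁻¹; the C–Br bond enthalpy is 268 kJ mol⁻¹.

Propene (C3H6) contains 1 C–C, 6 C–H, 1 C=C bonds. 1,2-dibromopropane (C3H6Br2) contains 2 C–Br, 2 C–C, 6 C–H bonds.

ΔH ≈ −90 kJ

Bonds broken (reactants):
  Br–Br: 1 × 198 = 198
  C–C: 1 × 351 = 351
  C–H: 6 × 409 = 2454
  C=C: 1 × 599 = 599
  Σ(broken) = 3602 kJ
Bonds formed (products):
  C–Br: 2 × 268 = 536
  C–C: 2 × 351 = 702
  C–H: 6 × 409 = 2454
  Σ(formed) = 3692 kJ
ΔH = Σ(broken) − Σ(formed) = 3602 − 3692 = −90 kJ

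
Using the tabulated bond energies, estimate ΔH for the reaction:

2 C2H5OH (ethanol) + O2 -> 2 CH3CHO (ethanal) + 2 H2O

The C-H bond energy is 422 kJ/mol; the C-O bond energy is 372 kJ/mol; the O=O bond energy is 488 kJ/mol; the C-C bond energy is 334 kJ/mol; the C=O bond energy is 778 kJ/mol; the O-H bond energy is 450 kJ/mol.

Bonds broken (reactants):
  C-C: 2 × 334 = 668
  C-H: 10 × 422 = 4220
  C-O: 2 × 372 = 744
  O-H: 2 × 450 = 900
  O=O: 1 × 488 = 488
  Σ(broken) = 7020 kJ
Bonds formed (products):
  C-C: 2 × 334 = 668
  C-H: 8 × 422 = 3376
  C=O: 2 × 778 = 1556
  O-H: 4 × 450 = 1800
  Σ(formed) = 7400 kJ
ΔH = Σ(broken) − Σ(formed) = 7020 − 7400 = −380 kJ

ΔH ≈ −380 kJ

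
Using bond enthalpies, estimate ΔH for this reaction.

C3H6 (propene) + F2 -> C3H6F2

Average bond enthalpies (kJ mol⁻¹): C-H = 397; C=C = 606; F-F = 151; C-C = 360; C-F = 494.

ΔH ≈ −591 kJ

Bonds broken (reactants):
  C-C: 1 × 360 = 360
  C-H: 6 × 397 = 2382
  C=C: 1 × 606 = 606
  F-F: 1 × 151 = 151
  Σ(broken) = 3499 kJ
Bonds formed (products):
  C-C: 2 × 360 = 720
  C-F: 2 × 494 = 988
  C-H: 6 × 397 = 2382
  Σ(formed) = 4090 kJ
ΔH = Σ(broken) − Σ(formed) = 3499 − 4090 = −591 kJ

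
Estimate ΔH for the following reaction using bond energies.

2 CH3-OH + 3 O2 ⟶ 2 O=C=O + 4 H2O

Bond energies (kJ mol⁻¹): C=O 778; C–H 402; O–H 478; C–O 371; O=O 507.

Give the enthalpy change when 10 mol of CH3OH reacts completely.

Bonds broken (reactants):
  C–H: 6 × 402 = 2412
  C–O: 2 × 371 = 742
  O–H: 2 × 478 = 956
  O=O: 3 × 507 = 1521
  Σ(broken) = 5631 kJ
Bonds formed (products):
  C=O: 4 × 778 = 3112
  O–H: 8 × 478 = 3824
  Σ(formed) = 6936 kJ
ΔH = Σ(broken) − Σ(formed) = 5631 − 6936 = −1305 kJ
For 5× the reaction as written: 5 × (−1305) = −6525 kJ

ΔH = −6525 kJ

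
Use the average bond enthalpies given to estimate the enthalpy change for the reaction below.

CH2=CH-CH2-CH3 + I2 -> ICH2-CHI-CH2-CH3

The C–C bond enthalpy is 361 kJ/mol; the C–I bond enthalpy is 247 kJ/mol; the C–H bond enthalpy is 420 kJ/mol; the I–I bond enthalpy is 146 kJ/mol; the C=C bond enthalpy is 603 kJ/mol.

Bonds broken (reactants):
  C–C: 2 × 361 = 722
  C–H: 8 × 420 = 3360
  C=C: 1 × 603 = 603
  I–I: 1 × 146 = 146
  Σ(broken) = 4831 kJ
Bonds formed (products):
  C–C: 3 × 361 = 1083
  C–H: 8 × 420 = 3360
  C–I: 2 × 247 = 494
  Σ(formed) = 4937 kJ
ΔH = Σ(broken) − Σ(formed) = 4831 − 4937 = −106 kJ

ΔH ≈ −106 kJ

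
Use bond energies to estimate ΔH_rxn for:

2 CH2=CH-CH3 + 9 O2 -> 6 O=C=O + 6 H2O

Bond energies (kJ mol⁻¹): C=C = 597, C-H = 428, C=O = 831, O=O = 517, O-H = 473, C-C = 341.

Bonds broken (reactants):
  C-C: 2 × 341 = 682
  C-H: 12 × 428 = 5136
  C=C: 2 × 597 = 1194
  O=O: 9 × 517 = 4653
  Σ(broken) = 11665 kJ
Bonds formed (products):
  C=O: 12 × 831 = 9972
  O-H: 12 × 473 = 5676
  Σ(formed) = 15648 kJ
ΔH = Σ(broken) − Σ(formed) = 11665 − 15648 = −3983 kJ

ΔH ≈ −3983 kJ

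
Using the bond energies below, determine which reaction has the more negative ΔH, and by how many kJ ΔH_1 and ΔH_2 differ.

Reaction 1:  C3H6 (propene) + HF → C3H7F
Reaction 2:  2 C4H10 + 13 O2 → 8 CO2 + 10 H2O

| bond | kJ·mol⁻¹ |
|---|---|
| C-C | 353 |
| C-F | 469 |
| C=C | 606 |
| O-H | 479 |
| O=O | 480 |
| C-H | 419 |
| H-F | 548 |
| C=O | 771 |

Reaction 1:
  Bonds broken (reactants):
    C-C: 1 × 353 = 353
    C-H: 6 × 419 = 2514
    C=C: 1 × 606 = 606
    H-F: 1 × 548 = 548
    Σ(broken) = 4021 kJ
  Bonds formed (products):
    C-C: 2 × 353 = 706
    C-F: 1 × 469 = 469
    C-H: 7 × 419 = 2933
    Σ(formed) = 4108 kJ
  ΔH_1 = 4021 − 4108 = −87 kJ
Reaction 2:
  Bonds broken (reactants):
    C-C: 6 × 353 = 2118
    C-H: 20 × 419 = 8380
    O=O: 13 × 480 = 6240
    Σ(broken) = 16738 kJ
  Bonds formed (products):
    C=O: 16 × 771 = 12336
    O-H: 20 × 479 = 9580
    Σ(formed) = 21916 kJ
  ΔH_2 = 16738 − 21916 = −5178 kJ
ΔH_1 − ΔH_2 = +5091 kJ, so reaction 2 has the more negative ΔH; |ΔH_1 − ΔH_2| = 5091 kJ.

Reaction 2, by 5091 kJ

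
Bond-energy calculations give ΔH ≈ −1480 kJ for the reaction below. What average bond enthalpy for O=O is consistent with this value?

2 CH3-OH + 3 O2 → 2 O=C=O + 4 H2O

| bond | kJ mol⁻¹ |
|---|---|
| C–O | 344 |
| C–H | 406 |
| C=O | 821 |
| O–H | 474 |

D(O=O) ≈ 508 kJ/mol

Let D be the O=O bond energy.
Σ(broken) = 6×406 + 2×344 + 2×474 + 3×D = 4072 + 3D
Σ(formed) = 4×821 + 8×474 = 7076
ΔH = Σ(broken) − Σ(formed) = (4072 + 3D) − (7076) = −3004 + 3D
Setting this equal to −1480 kJ gives 3D = 1524, so D = 508 kJ/mol.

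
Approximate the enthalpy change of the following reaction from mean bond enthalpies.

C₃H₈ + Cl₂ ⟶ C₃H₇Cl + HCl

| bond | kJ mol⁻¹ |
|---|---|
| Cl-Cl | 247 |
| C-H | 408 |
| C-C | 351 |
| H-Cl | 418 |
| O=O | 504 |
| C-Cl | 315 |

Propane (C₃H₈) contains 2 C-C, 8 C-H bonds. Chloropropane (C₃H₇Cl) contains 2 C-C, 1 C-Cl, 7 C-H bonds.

Bonds broken (reactants):
  C-C: 2 × 351 = 702
  C-H: 8 × 408 = 3264
  Cl-Cl: 1 × 247 = 247
  Σ(broken) = 4213 kJ
Bonds formed (products):
  C-C: 2 × 351 = 702
  C-Cl: 1 × 315 = 315
  C-H: 7 × 408 = 2856
  H-Cl: 1 × 418 = 418
  Σ(formed) = 4291 kJ
ΔH = Σ(broken) − Σ(formed) = 4213 − 4291 = −78 kJ

ΔH ≈ −78 kJ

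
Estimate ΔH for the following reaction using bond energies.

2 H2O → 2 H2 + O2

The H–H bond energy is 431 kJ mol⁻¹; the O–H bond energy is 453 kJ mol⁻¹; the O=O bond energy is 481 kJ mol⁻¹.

Bonds broken (reactants):
  O–H: 4 × 453 = 1812
  Σ(broken) = 1812 kJ
Bonds formed (products):
  H–H: 2 × 431 = 862
  O=O: 1 × 481 = 481
  Σ(formed) = 1343 kJ
ΔH = Σ(broken) − Σ(formed) = 1812 − 1343 = +469 kJ

ΔH ≈ +469 kJ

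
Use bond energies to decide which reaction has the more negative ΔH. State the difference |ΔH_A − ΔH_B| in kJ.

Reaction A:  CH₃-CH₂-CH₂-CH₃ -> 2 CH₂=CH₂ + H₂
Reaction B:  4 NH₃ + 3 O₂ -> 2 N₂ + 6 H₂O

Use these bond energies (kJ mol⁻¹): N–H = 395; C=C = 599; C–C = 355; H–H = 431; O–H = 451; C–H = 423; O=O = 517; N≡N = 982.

Reaction A:
  Bonds broken (reactants):
    C–C: 3 × 355 = 1065
    C–H: 10 × 423 = 4230
    Σ(broken) = 5295 kJ
  Bonds formed (products):
    C–H: 8 × 423 = 3384
    C=C: 2 × 599 = 1198
    H–H: 1 × 431 = 431
    Σ(formed) = 5013 kJ
  ΔH_A = 5295 − 5013 = +282 kJ
Reaction B:
  Bonds broken (reactants):
    N–H: 12 × 395 = 4740
    O=O: 3 × 517 = 1551
    Σ(broken) = 6291 kJ
  Bonds formed (products):
    N≡N: 2 × 982 = 1964
    O–H: 12 × 451 = 5412
    Σ(formed) = 7376 kJ
  ΔH_B = 6291 − 7376 = −1085 kJ
ΔH_A − ΔH_B = +1367 kJ, so reaction B has the more negative ΔH; |ΔH_A − ΔH_B| = 1367 kJ.

Reaction B, by 1367 kJ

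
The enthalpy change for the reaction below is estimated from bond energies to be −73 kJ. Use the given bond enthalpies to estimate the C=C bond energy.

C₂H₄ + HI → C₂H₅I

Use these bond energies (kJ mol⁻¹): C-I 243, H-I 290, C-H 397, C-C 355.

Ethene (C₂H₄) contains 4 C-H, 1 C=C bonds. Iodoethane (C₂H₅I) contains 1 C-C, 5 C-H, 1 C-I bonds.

Let D be the C=C bond energy.
Σ(broken) = 4×397 + 1×D + 1×290 = 1878 + D
Σ(formed) = 1×355 + 5×397 + 1×243 = 2583
ΔH = Σ(broken) − Σ(formed) = (1878 + D) − (2583) = −705 + D
Setting this equal to −73 kJ gives D = 632 kJ/mol.

D(C=C) ≈ 632 kJ/mol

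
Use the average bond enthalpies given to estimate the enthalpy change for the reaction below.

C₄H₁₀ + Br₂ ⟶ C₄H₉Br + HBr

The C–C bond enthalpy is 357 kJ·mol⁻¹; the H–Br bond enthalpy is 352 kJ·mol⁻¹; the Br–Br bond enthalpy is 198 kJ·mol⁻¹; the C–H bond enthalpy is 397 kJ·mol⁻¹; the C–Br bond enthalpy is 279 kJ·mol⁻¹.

Bonds broken (reactants):
  Br–Br: 1 × 198 = 198
  C–C: 3 × 357 = 1071
  C–H: 10 × 397 = 3970
  Σ(broken) = 5239 kJ
Bonds formed (products):
  C–Br: 1 × 279 = 279
  C–C: 3 × 357 = 1071
  C–H: 9 × 397 = 3573
  H–Br: 1 × 352 = 352
  Σ(formed) = 5275 kJ
ΔH = Σ(broken) − Σ(formed) = 5239 − 5275 = −36 kJ

ΔH ≈ −36 kJ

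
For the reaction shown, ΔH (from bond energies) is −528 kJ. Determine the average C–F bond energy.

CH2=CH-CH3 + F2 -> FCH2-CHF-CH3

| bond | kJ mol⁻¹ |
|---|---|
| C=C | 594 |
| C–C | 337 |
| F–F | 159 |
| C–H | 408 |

D(C–F) ≈ 472 kJ/mol

Let D be the C–F bond energy.
Σ(broken) = 1×337 + 6×408 + 1×594 + 1×159 = 3538
Σ(formed) = 2×337 + 2×D + 6×408 = 3122 + 2D
ΔH = Σ(broken) − Σ(formed) = (3538) − (3122 + 2D) = +416 − 2D
Setting this equal to −528 kJ gives 2D = 944, so D = 472 kJ/mol.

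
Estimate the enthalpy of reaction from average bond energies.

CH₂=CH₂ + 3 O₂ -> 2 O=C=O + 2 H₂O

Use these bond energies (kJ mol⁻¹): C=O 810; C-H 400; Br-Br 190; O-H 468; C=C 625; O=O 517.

ΔH ≈ −1336 kJ

Bonds broken (reactants):
  C-H: 4 × 400 = 1600
  C=C: 1 × 625 = 625
  O=O: 3 × 517 = 1551
  Σ(broken) = 3776 kJ
Bonds formed (products):
  C=O: 4 × 810 = 3240
  O-H: 4 × 468 = 1872
  Σ(formed) = 5112 kJ
ΔH = Σ(broken) − Σ(formed) = 3776 − 5112 = −1336 kJ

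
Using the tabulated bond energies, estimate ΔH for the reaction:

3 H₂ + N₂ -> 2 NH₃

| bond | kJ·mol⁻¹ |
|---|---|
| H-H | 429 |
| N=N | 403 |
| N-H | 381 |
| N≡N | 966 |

Bonds broken (reactants):
  H-H: 3 × 429 = 1287
  N≡N: 1 × 966 = 966
  Σ(broken) = 2253 kJ
Bonds formed (products):
  N-H: 6 × 381 = 2286
  Σ(formed) = 2286 kJ
ΔH = Σ(broken) − Σ(formed) = 2253 − 2286 = −33 kJ

ΔH ≈ −33 kJ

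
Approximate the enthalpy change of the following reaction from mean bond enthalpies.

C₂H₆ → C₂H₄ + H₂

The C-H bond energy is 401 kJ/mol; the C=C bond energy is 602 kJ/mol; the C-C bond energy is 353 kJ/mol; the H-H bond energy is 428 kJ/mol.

Bonds broken (reactants):
  C-C: 1 × 353 = 353
  C-H: 6 × 401 = 2406
  Σ(broken) = 2759 kJ
Bonds formed (products):
  C-H: 4 × 401 = 1604
  C=C: 1 × 602 = 602
  H-H: 1 × 428 = 428
  Σ(formed) = 2634 kJ
ΔH = Σ(broken) − Σ(formed) = 2759 − 2634 = +125 kJ

ΔH ≈ +125 kJ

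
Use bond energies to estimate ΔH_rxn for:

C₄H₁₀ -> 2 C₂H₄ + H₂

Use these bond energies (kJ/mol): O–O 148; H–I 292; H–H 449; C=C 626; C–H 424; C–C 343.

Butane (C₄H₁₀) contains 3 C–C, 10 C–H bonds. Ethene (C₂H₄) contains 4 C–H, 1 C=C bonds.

ΔH ≈ +176 kJ

Bonds broken (reactants):
  C–C: 3 × 343 = 1029
  C–H: 10 × 424 = 4240
  Σ(broken) = 5269 kJ
Bonds formed (products):
  C–H: 8 × 424 = 3392
  C=C: 2 × 626 = 1252
  H–H: 1 × 449 = 449
  Σ(formed) = 5093 kJ
ΔH = Σ(broken) − Σ(formed) = 5269 − 5093 = +176 kJ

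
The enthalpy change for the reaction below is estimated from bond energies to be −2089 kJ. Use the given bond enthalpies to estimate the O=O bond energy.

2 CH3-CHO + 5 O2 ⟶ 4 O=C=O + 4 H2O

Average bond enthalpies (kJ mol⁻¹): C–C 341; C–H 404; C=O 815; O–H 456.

D(O=O) ≈ 507 kJ/mol

Let D be the O=O bond energy.
Σ(broken) = 2×341 + 8×404 + 2×815 + 5×D = 5544 + 5D
Σ(formed) = 8×815 + 8×456 = 10168
ΔH = Σ(broken) − Σ(formed) = (5544 + 5D) − (10168) = −4624 + 5D
Setting this equal to −2089 kJ gives 5D = 2535, so D = 507 kJ/mol.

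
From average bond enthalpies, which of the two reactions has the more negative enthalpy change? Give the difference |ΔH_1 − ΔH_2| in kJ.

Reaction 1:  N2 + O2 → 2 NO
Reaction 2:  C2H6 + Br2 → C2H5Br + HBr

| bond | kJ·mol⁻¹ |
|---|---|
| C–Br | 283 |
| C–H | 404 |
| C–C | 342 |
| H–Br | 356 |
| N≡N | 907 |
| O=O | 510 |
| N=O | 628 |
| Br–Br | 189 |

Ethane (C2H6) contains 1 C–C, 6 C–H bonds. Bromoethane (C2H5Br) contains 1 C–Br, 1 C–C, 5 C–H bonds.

Reaction 1:
  Bonds broken (reactants):
    N≡N: 1 × 907 = 907
    O=O: 1 × 510 = 510
    Σ(broken) = 1417 kJ
  Bonds formed (products):
    N=O: 2 × 628 = 1256
    Σ(formed) = 1256 kJ
  ΔH_1 = 1417 − 1256 = +161 kJ
Reaction 2:
  Bonds broken (reactants):
    Br–Br: 1 × 189 = 189
    C–C: 1 × 342 = 342
    C–H: 6 × 404 = 2424
    Σ(broken) = 2955 kJ
  Bonds formed (products):
    C–Br: 1 × 283 = 283
    C–C: 1 × 342 = 342
    C–H: 5 × 404 = 2020
    H–Br: 1 × 356 = 356
    Σ(formed) = 3001 kJ
  ΔH_2 = 2955 − 3001 = −46 kJ
ΔH_1 − ΔH_2 = +207 kJ, so reaction 2 has the more negative ΔH; |ΔH_1 − ΔH_2| = 207 kJ.

Reaction 2, by 207 kJ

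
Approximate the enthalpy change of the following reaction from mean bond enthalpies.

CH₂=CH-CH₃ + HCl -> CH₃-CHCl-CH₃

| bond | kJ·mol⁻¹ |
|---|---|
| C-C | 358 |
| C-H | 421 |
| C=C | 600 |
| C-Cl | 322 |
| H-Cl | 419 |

ΔH ≈ −82 kJ

Bonds broken (reactants):
  C-C: 1 × 358 = 358
  C-H: 6 × 421 = 2526
  C=C: 1 × 600 = 600
  H-Cl: 1 × 419 = 419
  Σ(broken) = 3903 kJ
Bonds formed (products):
  C-C: 2 × 358 = 716
  C-Cl: 1 × 322 = 322
  C-H: 7 × 421 = 2947
  Σ(formed) = 3985 kJ
ΔH = Σ(broken) − Σ(formed) = 3903 − 3985 = −82 kJ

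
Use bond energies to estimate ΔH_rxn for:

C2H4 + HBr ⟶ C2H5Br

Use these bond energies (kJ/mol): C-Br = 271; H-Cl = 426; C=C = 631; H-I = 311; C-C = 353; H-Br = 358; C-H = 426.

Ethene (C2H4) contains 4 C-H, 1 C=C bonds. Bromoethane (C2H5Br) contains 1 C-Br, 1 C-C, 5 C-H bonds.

ΔH ≈ −61 kJ

Bonds broken (reactants):
  C-H: 4 × 426 = 1704
  C=C: 1 × 631 = 631
  H-Br: 1 × 358 = 358
  Σ(broken) = 2693 kJ
Bonds formed (products):
  C-Br: 1 × 271 = 271
  C-C: 1 × 353 = 353
  C-H: 5 × 426 = 2130
  Σ(formed) = 2754 kJ
ΔH = Σ(broken) − Σ(formed) = 2693 − 2754 = −61 kJ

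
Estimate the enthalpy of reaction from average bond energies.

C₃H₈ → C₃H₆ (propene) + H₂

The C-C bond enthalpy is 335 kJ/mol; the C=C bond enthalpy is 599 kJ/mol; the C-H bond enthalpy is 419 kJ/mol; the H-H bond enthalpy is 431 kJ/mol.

ΔH ≈ +143 kJ

Bonds broken (reactants):
  C-C: 2 × 335 = 670
  C-H: 8 × 419 = 3352
  Σ(broken) = 4022 kJ
Bonds formed (products):
  C-C: 1 × 335 = 335
  C-H: 6 × 419 = 2514
  C=C: 1 × 599 = 599
  H-H: 1 × 431 = 431
  Σ(formed) = 3879 kJ
ΔH = Σ(broken) − Σ(formed) = 4022 − 3879 = +143 kJ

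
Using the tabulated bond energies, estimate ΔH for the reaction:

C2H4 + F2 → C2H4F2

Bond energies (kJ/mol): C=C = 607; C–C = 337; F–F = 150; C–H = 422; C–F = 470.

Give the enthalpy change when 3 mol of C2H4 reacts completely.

ΔH = −1560 kJ

Bonds broken (reactants):
  C–H: 4 × 422 = 1688
  C=C: 1 × 607 = 607
  F–F: 1 × 150 = 150
  Σ(broken) = 2445 kJ
Bonds formed (products):
  C–C: 1 × 337 = 337
  C–F: 2 × 470 = 940
  C–H: 4 × 422 = 1688
  Σ(formed) = 2965 kJ
ΔH = Σ(broken) − Σ(formed) = 2445 − 2965 = −520 kJ
For 3× the reaction as written: 3 × (−520) = −1560 kJ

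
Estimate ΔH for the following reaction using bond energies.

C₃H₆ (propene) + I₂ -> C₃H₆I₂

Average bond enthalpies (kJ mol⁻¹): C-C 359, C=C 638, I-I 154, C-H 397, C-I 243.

Bonds broken (reactants):
  C-C: 1 × 359 = 359
  C-H: 6 × 397 = 2382
  C=C: 1 × 638 = 638
  I-I: 1 × 154 = 154
  Σ(broken) = 3533 kJ
Bonds formed (products):
  C-C: 2 × 359 = 718
  C-H: 6 × 397 = 2382
  C-I: 2 × 243 = 486
  Σ(formed) = 3586 kJ
ΔH = Σ(broken) − Σ(formed) = 3533 − 3586 = −53 kJ

ΔH ≈ −53 kJ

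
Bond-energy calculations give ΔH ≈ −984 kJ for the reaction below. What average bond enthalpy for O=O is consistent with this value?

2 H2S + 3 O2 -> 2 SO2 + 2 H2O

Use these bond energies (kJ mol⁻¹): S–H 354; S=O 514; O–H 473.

D(O=O) ≈ 516 kJ/mol

Let D be the O=O bond energy.
Σ(broken) = 3×D + 4×354 = 1416 + 3D
Σ(formed) = 4×473 + 4×514 = 3948
ΔH = Σ(broken) − Σ(formed) = (1416 + 3D) − (3948) = −2532 + 3D
Setting this equal to −984 kJ gives 3D = 1548, so D = 516 kJ/mol.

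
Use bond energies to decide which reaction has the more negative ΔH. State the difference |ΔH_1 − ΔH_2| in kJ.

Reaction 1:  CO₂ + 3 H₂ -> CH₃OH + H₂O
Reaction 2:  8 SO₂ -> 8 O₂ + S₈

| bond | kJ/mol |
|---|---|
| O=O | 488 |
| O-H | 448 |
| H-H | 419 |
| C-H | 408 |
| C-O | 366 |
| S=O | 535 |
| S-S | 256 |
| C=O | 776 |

Reaction 1, by 2733 kJ

Reaction 1:
  Bonds broken (reactants):
    C=O: 2 × 776 = 1552
    H-H: 3 × 419 = 1257
    Σ(broken) = 2809 kJ
  Bonds formed (products):
    C-H: 3 × 408 = 1224
    C-O: 1 × 366 = 366
    O-H: 3 × 448 = 1344
    Σ(formed) = 2934 kJ
  ΔH_1 = 2809 − 2934 = −125 kJ
Reaction 2:
  Bonds broken (reactants):
    S=O: 16 × 535 = 8560
    Σ(broken) = 8560 kJ
  Bonds formed (products):
    O=O: 8 × 488 = 3904
    S-S: 8 × 256 = 2048
    Σ(formed) = 5952 kJ
  ΔH_2 = 8560 − 5952 = +2608 kJ
ΔH_1 − ΔH_2 = −2733 kJ, so reaction 1 has the more negative ΔH; |ΔH_1 − ΔH_2| = 2733 kJ.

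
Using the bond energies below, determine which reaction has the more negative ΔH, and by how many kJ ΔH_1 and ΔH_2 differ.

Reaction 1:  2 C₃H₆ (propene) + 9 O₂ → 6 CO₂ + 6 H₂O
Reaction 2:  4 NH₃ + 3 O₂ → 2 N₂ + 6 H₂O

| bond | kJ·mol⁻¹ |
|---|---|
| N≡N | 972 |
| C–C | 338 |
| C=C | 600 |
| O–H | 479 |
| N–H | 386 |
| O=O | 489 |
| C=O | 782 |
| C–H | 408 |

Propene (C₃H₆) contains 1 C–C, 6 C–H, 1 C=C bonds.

Reaction 1:
  Bonds broken (reactants):
    C–C: 2 × 338 = 676
    C–H: 12 × 408 = 4896
    C=C: 2 × 600 = 1200
    O=O: 9 × 489 = 4401
    Σ(broken) = 11173 kJ
  Bonds formed (products):
    C=O: 12 × 782 = 9384
    O–H: 12 × 479 = 5748
    Σ(formed) = 15132 kJ
  ΔH_1 = 11173 − 15132 = −3959 kJ
Reaction 2:
  Bonds broken (reactants):
    N–H: 12 × 386 = 4632
    O=O: 3 × 489 = 1467
    Σ(broken) = 6099 kJ
  Bonds formed (products):
    N≡N: 2 × 972 = 1944
    O–H: 12 × 479 = 5748
    Σ(formed) = 7692 kJ
  ΔH_2 = 6099 − 7692 = −1593 kJ
ΔH_1 − ΔH_2 = −2366 kJ, so reaction 1 has the more negative ΔH; |ΔH_1 − ΔH_2| = 2366 kJ.

Reaction 1, by 2366 kJ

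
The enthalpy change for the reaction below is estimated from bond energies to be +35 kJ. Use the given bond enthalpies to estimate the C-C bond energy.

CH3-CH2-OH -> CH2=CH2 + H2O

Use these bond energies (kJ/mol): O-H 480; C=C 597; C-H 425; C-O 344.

D(C-C) ≈ 343 kJ/mol

Let D be the C-C bond energy.
Σ(broken) = 1×D + 5×425 + 1×344 + 1×480 = 2949 + D
Σ(formed) = 4×425 + 1×597 + 2×480 = 3257
ΔH = Σ(broken) − Σ(formed) = (2949 + D) − (3257) = −308 + D
Setting this equal to +35 kJ gives D = 343 kJ/mol.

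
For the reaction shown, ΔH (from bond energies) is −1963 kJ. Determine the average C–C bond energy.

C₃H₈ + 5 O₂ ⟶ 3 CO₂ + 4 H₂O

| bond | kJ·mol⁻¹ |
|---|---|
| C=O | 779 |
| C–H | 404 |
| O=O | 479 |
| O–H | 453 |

D(C–C) ≈ 354 kJ/mol

Let D be the C–C bond energy.
Σ(broken) = 2×D + 8×404 + 5×479 = 5627 + 2D
Σ(formed) = 6×779 + 8×453 = 8298
ΔH = Σ(broken) − Σ(formed) = (5627 + 2D) − (8298) = −2671 + 2D
Setting this equal to −1963 kJ gives 2D = 708, so D = 354 kJ/mol.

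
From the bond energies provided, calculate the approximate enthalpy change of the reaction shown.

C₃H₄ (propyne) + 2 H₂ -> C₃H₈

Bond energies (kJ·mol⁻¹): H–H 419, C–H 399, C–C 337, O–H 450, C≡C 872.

ΔH ≈ −223 kJ

Bonds broken (reactants):
  C≡C: 1 × 872 = 872
  C–C: 1 × 337 = 337
  C–H: 4 × 399 = 1596
  H–H: 2 × 419 = 838
  Σ(broken) = 3643 kJ
Bonds formed (products):
  C–C: 2 × 337 = 674
  C–H: 8 × 399 = 3192
  Σ(formed) = 3866 kJ
ΔH = Σ(broken) − Σ(formed) = 3643 − 3866 = −223 kJ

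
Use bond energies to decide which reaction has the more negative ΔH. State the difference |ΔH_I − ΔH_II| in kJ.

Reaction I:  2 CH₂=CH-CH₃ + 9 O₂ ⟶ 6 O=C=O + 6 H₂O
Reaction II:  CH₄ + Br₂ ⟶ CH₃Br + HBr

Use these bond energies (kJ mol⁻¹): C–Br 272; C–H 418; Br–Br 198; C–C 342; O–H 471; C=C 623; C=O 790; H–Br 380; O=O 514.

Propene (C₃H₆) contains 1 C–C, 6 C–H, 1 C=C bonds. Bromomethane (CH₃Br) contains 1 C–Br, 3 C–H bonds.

Reaction I:
  Bonds broken (reactants):
    C–C: 2 × 342 = 684
    C–H: 12 × 418 = 5016
    C=C: 2 × 623 = 1246
    O=O: 9 × 514 = 4626
    Σ(broken) = 11572 kJ
  Bonds formed (products):
    C=O: 12 × 790 = 9480
    O–H: 12 × 471 = 5652
    Σ(formed) = 15132 kJ
  ΔH_I = 11572 − 15132 = −3560 kJ
Reaction II:
  Bonds broken (reactants):
    Br–Br: 1 × 198 = 198
    C–H: 4 × 418 = 1672
    Σ(broken) = 1870 kJ
  Bonds formed (products):
    C–Br: 1 × 272 = 272
    C–H: 3 × 418 = 1254
    H–Br: 1 × 380 = 380
    Σ(formed) = 1906 kJ
  ΔH_II = 1870 − 1906 = −36 kJ
ΔH_I − ΔH_II = −3524 kJ, so reaction I has the more negative ΔH; |ΔH_I − ΔH_II| = 3524 kJ.

Reaction I, by 3524 kJ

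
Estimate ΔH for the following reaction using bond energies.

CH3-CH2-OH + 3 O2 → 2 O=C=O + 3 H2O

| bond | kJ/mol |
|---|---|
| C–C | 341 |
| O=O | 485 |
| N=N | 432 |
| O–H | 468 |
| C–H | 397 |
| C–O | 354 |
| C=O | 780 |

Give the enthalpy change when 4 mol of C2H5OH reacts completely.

ΔH = −5300 kJ

Bonds broken (reactants):
  C–C: 1 × 341 = 341
  C–H: 5 × 397 = 1985
  C–O: 1 × 354 = 354
  O–H: 1 × 468 = 468
  O=O: 3 × 485 = 1455
  Σ(broken) = 4603 kJ
Bonds formed (products):
  C=O: 4 × 780 = 3120
  O–H: 6 × 468 = 2808
  Σ(formed) = 5928 kJ
ΔH = Σ(broken) − Σ(formed) = 4603 − 5928 = −1325 kJ
For 4× the reaction as written: 4 × (−1325) = −5300 kJ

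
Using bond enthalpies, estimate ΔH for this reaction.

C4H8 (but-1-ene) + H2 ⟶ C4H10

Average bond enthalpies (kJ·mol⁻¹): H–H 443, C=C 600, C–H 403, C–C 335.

ΔH ≈ −98 kJ

Bonds broken (reactants):
  C–C: 2 × 335 = 670
  C–H: 8 × 403 = 3224
  C=C: 1 × 600 = 600
  H–H: 1 × 443 = 443
  Σ(broken) = 4937 kJ
Bonds formed (products):
  C–C: 3 × 335 = 1005
  C–H: 10 × 403 = 4030
  Σ(formed) = 5035 kJ
ΔH = Σ(broken) − Σ(formed) = 4937 − 5035 = −98 kJ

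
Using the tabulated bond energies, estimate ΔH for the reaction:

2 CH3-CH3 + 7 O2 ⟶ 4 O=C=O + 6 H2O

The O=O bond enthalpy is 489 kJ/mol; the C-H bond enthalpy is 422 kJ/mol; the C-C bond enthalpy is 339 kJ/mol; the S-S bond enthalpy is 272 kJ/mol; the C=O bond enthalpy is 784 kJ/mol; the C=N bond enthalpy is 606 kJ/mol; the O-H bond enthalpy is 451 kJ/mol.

ΔH ≈ −2519 kJ

Bonds broken (reactants):
  C-C: 2 × 339 = 678
  C-H: 12 × 422 = 5064
  O=O: 7 × 489 = 3423
  Σ(broken) = 9165 kJ
Bonds formed (products):
  C=O: 8 × 784 = 6272
  O-H: 12 × 451 = 5412
  Σ(formed) = 11684 kJ
ΔH = Σ(broken) − Σ(formed) = 9165 − 11684 = −2519 kJ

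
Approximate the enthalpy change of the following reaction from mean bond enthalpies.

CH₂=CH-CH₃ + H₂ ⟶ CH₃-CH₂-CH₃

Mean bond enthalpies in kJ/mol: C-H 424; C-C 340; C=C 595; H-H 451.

ΔH ≈ −142 kJ

Bonds broken (reactants):
  C-C: 1 × 340 = 340
  C-H: 6 × 424 = 2544
  C=C: 1 × 595 = 595
  H-H: 1 × 451 = 451
  Σ(broken) = 3930 kJ
Bonds formed (products):
  C-C: 2 × 340 = 680
  C-H: 8 × 424 = 3392
  Σ(formed) = 4072 kJ
ΔH = Σ(broken) − Σ(formed) = 3930 − 4072 = −142 kJ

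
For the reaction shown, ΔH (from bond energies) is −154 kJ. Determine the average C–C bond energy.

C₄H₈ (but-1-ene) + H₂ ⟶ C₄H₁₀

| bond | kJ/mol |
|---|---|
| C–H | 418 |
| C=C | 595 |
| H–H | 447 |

Let D be the C–C bond energy.
Σ(broken) = 2×D + 8×418 + 1×595 + 1×447 = 4386 + 2D
Σ(formed) = 3×D + 10×418 = 4180 + 3D
ΔH = Σ(broken) − Σ(formed) = (4386 + 2D) − (4180 + 3D) = +206 − D
Setting this equal to −154 kJ gives D = 360 kJ/mol.

D(C–C) ≈ 360 kJ/mol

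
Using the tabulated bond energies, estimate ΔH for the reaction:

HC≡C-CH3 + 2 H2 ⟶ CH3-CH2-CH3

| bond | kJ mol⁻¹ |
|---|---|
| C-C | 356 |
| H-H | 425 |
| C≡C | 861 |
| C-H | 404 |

Bonds broken (reactants):
  C≡C: 1 × 861 = 861
  C-C: 1 × 356 = 356
  C-H: 4 × 404 = 1616
  H-H: 2 × 425 = 850
  Σ(broken) = 3683 kJ
Bonds formed (products):
  C-C: 2 × 356 = 712
  C-H: 8 × 404 = 3232
  Σ(formed) = 3944 kJ
ΔH = Σ(broken) − Σ(formed) = 3683 − 3944 = −261 kJ

ΔH ≈ −261 kJ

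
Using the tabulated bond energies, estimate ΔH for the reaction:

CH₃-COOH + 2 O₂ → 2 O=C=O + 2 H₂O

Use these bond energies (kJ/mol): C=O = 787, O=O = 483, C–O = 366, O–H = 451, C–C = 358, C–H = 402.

ΔH ≈ −818 kJ

Bonds broken (reactants):
  C–C: 1 × 358 = 358
  C–H: 3 × 402 = 1206
  C–O: 1 × 366 = 366
  C=O: 1 × 787 = 787
  O–H: 1 × 451 = 451
  O=O: 2 × 483 = 966
  Σ(broken) = 4134 kJ
Bonds formed (products):
  C=O: 4 × 787 = 3148
  O–H: 4 × 451 = 1804
  Σ(formed) = 4952 kJ
ΔH = Σ(broken) − Σ(formed) = 4134 − 4952 = −818 kJ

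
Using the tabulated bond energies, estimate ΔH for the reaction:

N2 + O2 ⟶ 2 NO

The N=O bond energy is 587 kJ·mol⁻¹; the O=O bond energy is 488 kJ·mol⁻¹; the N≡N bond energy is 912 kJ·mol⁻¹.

Bonds broken (reactants):
  N≡N: 1 × 912 = 912
  O=O: 1 × 488 = 488
  Σ(broken) = 1400 kJ
Bonds formed (products):
  N=O: 2 × 587 = 1174
  Σ(formed) = 1174 kJ
ΔH = Σ(broken) − Σ(formed) = 1400 − 1174 = +226 kJ

ΔH ≈ +226 kJ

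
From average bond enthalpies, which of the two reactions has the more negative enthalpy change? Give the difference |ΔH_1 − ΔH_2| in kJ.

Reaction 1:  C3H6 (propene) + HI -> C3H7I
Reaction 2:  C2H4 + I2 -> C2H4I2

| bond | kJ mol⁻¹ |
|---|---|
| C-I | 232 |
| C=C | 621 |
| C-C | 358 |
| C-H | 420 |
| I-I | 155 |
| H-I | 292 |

Reaction 1:
  Bonds broken (reactants):
    C-C: 1 × 358 = 358
    C-H: 6 × 420 = 2520
    C=C: 1 × 621 = 621
    H-I: 1 × 292 = 292
    Σ(broken) = 3791 kJ
  Bonds formed (products):
    C-C: 2 × 358 = 716
    C-H: 7 × 420 = 2940
    C-I: 1 × 232 = 232
    Σ(formed) = 3888 kJ
  ΔH_1 = 3791 − 3888 = −97 kJ
Reaction 2:
  Bonds broken (reactants):
    C-H: 4 × 420 = 1680
    C=C: 1 × 621 = 621
    I-I: 1 × 155 = 155
    Σ(broken) = 2456 kJ
  Bonds formed (products):
    C-C: 1 × 358 = 358
    C-H: 4 × 420 = 1680
    C-I: 2 × 232 = 464
    Σ(formed) = 2502 kJ
  ΔH_2 = 2456 − 2502 = −46 kJ
ΔH_1 − ΔH_2 = −51 kJ, so reaction 1 has the more negative ΔH; |ΔH_1 − ΔH_2| = 51 kJ.

Reaction 1, by 51 kJ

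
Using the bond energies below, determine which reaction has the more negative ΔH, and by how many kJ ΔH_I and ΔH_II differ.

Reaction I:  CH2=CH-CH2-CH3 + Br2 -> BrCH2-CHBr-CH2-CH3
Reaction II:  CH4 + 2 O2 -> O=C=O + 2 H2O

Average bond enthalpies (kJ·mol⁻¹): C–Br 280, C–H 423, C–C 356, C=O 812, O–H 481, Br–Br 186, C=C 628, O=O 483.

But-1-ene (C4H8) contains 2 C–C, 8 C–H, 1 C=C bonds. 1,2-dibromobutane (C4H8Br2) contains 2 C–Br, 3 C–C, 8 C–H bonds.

Reaction II, by 788 kJ

Reaction I:
  Bonds broken (reactants):
    Br–Br: 1 × 186 = 186
    C–C: 2 × 356 = 712
    C–H: 8 × 423 = 3384
    C=C: 1 × 628 = 628
    Σ(broken) = 4910 kJ
  Bonds formed (products):
    C–Br: 2 × 280 = 560
    C–C: 3 × 356 = 1068
    C–H: 8 × 423 = 3384
    Σ(formed) = 5012 kJ
  ΔH_I = 4910 − 5012 = −102 kJ
Reaction II:
  Bonds broken (reactants):
    C–H: 4 × 423 = 1692
    O=O: 2 × 483 = 966
    Σ(broken) = 2658 kJ
  Bonds formed (products):
    C=O: 2 × 812 = 1624
    O–H: 4 × 481 = 1924
    Σ(formed) = 3548 kJ
  ΔH_II = 2658 − 3548 = −890 kJ
ΔH_I − ΔH_II = +788 kJ, so reaction II has the more negative ΔH; |ΔH_I − ΔH_II| = 788 kJ.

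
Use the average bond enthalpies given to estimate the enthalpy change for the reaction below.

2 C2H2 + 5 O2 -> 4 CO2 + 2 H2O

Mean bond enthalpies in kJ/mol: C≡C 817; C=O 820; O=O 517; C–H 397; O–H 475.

ΔH ≈ −2653 kJ

Bonds broken (reactants):
  C≡C: 2 × 817 = 1634
  C–H: 4 × 397 = 1588
  O=O: 5 × 517 = 2585
  Σ(broken) = 5807 kJ
Bonds formed (products):
  C=O: 8 × 820 = 6560
  O–H: 4 × 475 = 1900
  Σ(formed) = 8460 kJ
ΔH = Σ(broken) − Σ(formed) = 5807 − 8460 = −2653 kJ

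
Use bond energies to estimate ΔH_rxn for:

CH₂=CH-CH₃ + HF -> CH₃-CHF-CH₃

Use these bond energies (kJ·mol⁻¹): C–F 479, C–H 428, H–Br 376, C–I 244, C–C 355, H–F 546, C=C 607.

ΔH ≈ −109 kJ

Bonds broken (reactants):
  C–C: 1 × 355 = 355
  C–H: 6 × 428 = 2568
  C=C: 1 × 607 = 607
  H–F: 1 × 546 = 546
  Σ(broken) = 4076 kJ
Bonds formed (products):
  C–C: 2 × 355 = 710
  C–F: 1 × 479 = 479
  C–H: 7 × 428 = 2996
  Σ(formed) = 4185 kJ
ΔH = Σ(broken) − Σ(formed) = 4076 − 4185 = −109 kJ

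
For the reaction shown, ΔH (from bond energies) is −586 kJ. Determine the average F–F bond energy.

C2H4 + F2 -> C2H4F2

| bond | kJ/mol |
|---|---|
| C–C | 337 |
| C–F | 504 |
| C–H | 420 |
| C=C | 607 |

D(F–F) ≈ 152 kJ/mol

Let D be the F–F bond energy.
Σ(broken) = 4×420 + 1×607 + 1×D = 2287 + D
Σ(formed) = 1×337 + 2×504 + 4×420 = 3025
ΔH = Σ(broken) − Σ(formed) = (2287 + D) − (3025) = −738 + D
Setting this equal to −586 kJ gives D = 152 kJ/mol.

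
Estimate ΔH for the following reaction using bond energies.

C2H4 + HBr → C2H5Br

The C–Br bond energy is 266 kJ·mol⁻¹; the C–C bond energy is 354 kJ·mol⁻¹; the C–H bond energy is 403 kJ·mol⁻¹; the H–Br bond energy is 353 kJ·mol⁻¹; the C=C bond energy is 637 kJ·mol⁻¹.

ΔH ≈ −33 kJ

Bonds broken (reactants):
  C–H: 4 × 403 = 1612
  C=C: 1 × 637 = 637
  H–Br: 1 × 353 = 353
  Σ(broken) = 2602 kJ
Bonds formed (products):
  C–Br: 1 × 266 = 266
  C–C: 1 × 354 = 354
  C–H: 5 × 403 = 2015
  Σ(formed) = 2635 kJ
ΔH = Σ(broken) − Σ(formed) = 2602 − 2635 = −33 kJ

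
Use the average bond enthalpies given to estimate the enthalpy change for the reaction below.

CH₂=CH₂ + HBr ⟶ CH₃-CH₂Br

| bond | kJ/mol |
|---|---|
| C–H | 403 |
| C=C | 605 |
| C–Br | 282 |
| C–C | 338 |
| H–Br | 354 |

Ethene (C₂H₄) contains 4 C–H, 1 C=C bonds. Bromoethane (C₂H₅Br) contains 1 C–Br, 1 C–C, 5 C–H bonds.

Bonds broken (reactants):
  C–H: 4 × 403 = 1612
  C=C: 1 × 605 = 605
  H–Br: 1 × 354 = 354
  Σ(broken) = 2571 kJ
Bonds formed (products):
  C–Br: 1 × 282 = 282
  C–C: 1 × 338 = 338
  C–H: 5 × 403 = 2015
  Σ(formed) = 2635 kJ
ΔH = Σ(broken) − Σ(formed) = 2571 − 2635 = −64 kJ

ΔH ≈ −64 kJ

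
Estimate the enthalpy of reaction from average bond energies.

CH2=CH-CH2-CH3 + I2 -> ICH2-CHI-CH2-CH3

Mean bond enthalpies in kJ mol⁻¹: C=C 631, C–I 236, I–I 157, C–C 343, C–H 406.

Bonds broken (reactants):
  C–C: 2 × 343 = 686
  C–H: 8 × 406 = 3248
  C=C: 1 × 631 = 631
  I–I: 1 × 157 = 157
  Σ(broken) = 4722 kJ
Bonds formed (products):
  C–C: 3 × 343 = 1029
  C–H: 8 × 406 = 3248
  C–I: 2 × 236 = 472
  Σ(formed) = 4749 kJ
ΔH = Σ(broken) − Σ(formed) = 4722 − 4749 = −27 kJ

ΔH ≈ −27 kJ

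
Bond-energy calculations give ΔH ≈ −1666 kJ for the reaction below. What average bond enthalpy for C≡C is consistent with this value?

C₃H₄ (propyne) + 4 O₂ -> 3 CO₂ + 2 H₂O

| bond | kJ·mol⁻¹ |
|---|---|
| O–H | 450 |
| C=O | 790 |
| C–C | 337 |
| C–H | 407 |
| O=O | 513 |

D(C≡C) ≈ 857 kJ/mol

Let D be the C≡C bond energy.
Σ(broken) = 1×D + 1×337 + 4×407 + 4×513 = 4017 + D
Σ(formed) = 6×790 + 4×450 = 6540
ΔH = Σ(broken) − Σ(formed) = (4017 + D) − (6540) = −2523 + D
Setting this equal to −1666 kJ gives D = 857 kJ/mol.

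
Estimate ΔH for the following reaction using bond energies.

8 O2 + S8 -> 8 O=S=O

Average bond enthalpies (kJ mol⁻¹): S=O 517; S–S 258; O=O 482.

Bonds broken (reactants):
  O=O: 8 × 482 = 3856
  S–S: 8 × 258 = 2064
  Σ(broken) = 5920 kJ
Bonds formed (products):
  S=O: 16 × 517 = 8272
  Σ(formed) = 8272 kJ
ΔH = Σ(broken) − Σ(formed) = 5920 − 8272 = −2352 kJ

ΔH ≈ −2352 kJ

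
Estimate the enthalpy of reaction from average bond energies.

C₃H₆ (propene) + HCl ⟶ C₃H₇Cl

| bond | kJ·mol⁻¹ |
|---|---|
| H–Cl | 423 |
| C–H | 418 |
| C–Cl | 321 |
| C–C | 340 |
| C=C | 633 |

ΔH ≈ −23 kJ

Bonds broken (reactants):
  C–C: 1 × 340 = 340
  C–H: 6 × 418 = 2508
  C=C: 1 × 633 = 633
  H–Cl: 1 × 423 = 423
  Σ(broken) = 3904 kJ
Bonds formed (products):
  C–C: 2 × 340 = 680
  C–Cl: 1 × 321 = 321
  C–H: 7 × 418 = 2926
  Σ(formed) = 3927 kJ
ΔH = Σ(broken) − Σ(formed) = 3904 − 3927 = −23 kJ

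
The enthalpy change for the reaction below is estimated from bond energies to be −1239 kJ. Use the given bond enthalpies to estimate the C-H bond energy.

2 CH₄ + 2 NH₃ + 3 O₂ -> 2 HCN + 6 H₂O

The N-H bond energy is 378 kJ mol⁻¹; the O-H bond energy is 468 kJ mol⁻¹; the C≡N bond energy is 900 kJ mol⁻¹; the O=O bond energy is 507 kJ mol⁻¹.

D(C-H) ≈ 398 kJ/mol

Let D be the C-H bond energy.
Σ(broken) = 8×D + 6×378 + 3×507 = 3789 + 8D
Σ(formed) = 2×900 + 2×D + 12×468 = 7416 + 2D
ΔH = Σ(broken) − Σ(formed) = (3789 + 8D) − (7416 + 2D) = −3627 + 6D
Setting this equal to −1239 kJ gives 6D = 2388, so D = 398 kJ/mol.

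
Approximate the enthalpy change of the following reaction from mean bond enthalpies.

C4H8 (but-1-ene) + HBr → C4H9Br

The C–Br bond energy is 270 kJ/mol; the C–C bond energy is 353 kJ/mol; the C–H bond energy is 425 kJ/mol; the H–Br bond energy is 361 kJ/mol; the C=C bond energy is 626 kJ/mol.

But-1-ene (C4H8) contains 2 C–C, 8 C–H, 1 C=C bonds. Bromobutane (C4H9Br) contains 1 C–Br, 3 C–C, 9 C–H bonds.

ΔH ≈ −61 kJ

Bonds broken (reactants):
  C–C: 2 × 353 = 706
  C–H: 8 × 425 = 3400
  C=C: 1 × 626 = 626
  H–Br: 1 × 361 = 361
  Σ(broken) = 5093 kJ
Bonds formed (products):
  C–Br: 1 × 270 = 270
  C–C: 3 × 353 = 1059
  C–H: 9 × 425 = 3825
  Σ(formed) = 5154 kJ
ΔH = Σ(broken) − Σ(formed) = 5093 − 5154 = −61 kJ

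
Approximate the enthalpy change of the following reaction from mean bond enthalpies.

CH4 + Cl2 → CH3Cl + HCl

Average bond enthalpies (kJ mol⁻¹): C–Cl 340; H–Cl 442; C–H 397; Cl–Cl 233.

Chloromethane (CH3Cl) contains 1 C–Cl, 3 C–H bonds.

ΔH ≈ −152 kJ

Bonds broken (reactants):
  C–H: 4 × 397 = 1588
  Cl–Cl: 1 × 233 = 233
  Σ(broken) = 1821 kJ
Bonds formed (products):
  C–Cl: 1 × 340 = 340
  C–H: 3 × 397 = 1191
  H–Cl: 1 × 442 = 442
  Σ(formed) = 1973 kJ
ΔH = Σ(broken) − Σ(formed) = 1821 − 1973 = −152 kJ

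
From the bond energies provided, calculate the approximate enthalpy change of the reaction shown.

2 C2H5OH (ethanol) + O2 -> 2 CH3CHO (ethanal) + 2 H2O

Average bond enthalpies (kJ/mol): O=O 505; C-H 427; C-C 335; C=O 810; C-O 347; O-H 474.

ΔH ≈ −515 kJ

Bonds broken (reactants):
  C-C: 2 × 335 = 670
  C-H: 10 × 427 = 4270
  C-O: 2 × 347 = 694
  O-H: 2 × 474 = 948
  O=O: 1 × 505 = 505
  Σ(broken) = 7087 kJ
Bonds formed (products):
  C-C: 2 × 335 = 670
  C-H: 8 × 427 = 3416
  C=O: 2 × 810 = 1620
  O-H: 4 × 474 = 1896
  Σ(formed) = 7602 kJ
ΔH = Σ(broken) − Σ(formed) = 7087 − 7602 = −515 kJ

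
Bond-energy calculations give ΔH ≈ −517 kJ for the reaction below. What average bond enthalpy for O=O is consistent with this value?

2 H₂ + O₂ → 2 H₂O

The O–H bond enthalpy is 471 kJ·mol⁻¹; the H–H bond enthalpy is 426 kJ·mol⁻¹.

D(O=O) ≈ 515 kJ/mol

Let D be the O=O bond energy.
Σ(broken) = 2×426 + 1×D = 852 + D
Σ(formed) = 4×471 = 1884
ΔH = Σ(broken) − Σ(formed) = (852 + D) − (1884) = −1032 + D
Setting this equal to −517 kJ gives D = 515 kJ/mol.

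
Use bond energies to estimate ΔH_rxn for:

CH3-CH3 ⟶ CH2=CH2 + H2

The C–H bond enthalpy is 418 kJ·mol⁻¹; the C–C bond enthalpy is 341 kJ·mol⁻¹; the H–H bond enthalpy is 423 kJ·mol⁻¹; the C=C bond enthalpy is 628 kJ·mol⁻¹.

Bonds broken (reactants):
  C–C: 1 × 341 = 341
  C–H: 6 × 418 = 2508
  Σ(broken) = 2849 kJ
Bonds formed (products):
  C–H: 4 × 418 = 1672
  C=C: 1 × 628 = 628
  H–H: 1 × 423 = 423
  Σ(formed) = 2723 kJ
ΔH = Σ(broken) − Σ(formed) = 2849 − 2723 = +126 kJ

ΔH ≈ +126 kJ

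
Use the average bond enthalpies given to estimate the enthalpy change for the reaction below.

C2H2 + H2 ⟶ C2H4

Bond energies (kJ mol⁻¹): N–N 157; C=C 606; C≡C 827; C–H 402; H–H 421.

ΔH ≈ −162 kJ

Bonds broken (reactants):
  C≡C: 1 × 827 = 827
  C–H: 2 × 402 = 804
  H–H: 1 × 421 = 421
  Σ(broken) = 2052 kJ
Bonds formed (products):
  C–H: 4 × 402 = 1608
  C=C: 1 × 606 = 606
  Σ(formed) = 2214 kJ
ΔH = Σ(broken) − Σ(formed) = 2052 − 2214 = −162 kJ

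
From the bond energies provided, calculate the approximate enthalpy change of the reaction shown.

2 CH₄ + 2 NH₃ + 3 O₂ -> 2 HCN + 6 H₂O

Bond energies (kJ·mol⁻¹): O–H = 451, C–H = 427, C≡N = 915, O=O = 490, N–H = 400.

ΔH ≈ −810 kJ

Bonds broken (reactants):
  C–H: 8 × 427 = 3416
  N–H: 6 × 400 = 2400
  O=O: 3 × 490 = 1470
  Σ(broken) = 7286 kJ
Bonds formed (products):
  C≡N: 2 × 915 = 1830
  C–H: 2 × 427 = 854
  O–H: 12 × 451 = 5412
  Σ(formed) = 8096 kJ
ΔH = Σ(broken) − Σ(formed) = 7286 − 8096 = −810 kJ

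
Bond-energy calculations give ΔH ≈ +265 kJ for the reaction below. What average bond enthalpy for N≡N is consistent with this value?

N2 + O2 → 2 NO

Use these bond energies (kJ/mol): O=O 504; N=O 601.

Let D be the N≡N bond energy.
Σ(broken) = 1×D + 1×504 = 504 + D
Σ(formed) = 2×601 = 1202
ΔH = Σ(broken) − Σ(formed) = (504 + D) − (1202) = −698 + D
Setting this equal to +265 kJ gives D = 963 kJ/mol.

D(N≡N) ≈ 963 kJ/mol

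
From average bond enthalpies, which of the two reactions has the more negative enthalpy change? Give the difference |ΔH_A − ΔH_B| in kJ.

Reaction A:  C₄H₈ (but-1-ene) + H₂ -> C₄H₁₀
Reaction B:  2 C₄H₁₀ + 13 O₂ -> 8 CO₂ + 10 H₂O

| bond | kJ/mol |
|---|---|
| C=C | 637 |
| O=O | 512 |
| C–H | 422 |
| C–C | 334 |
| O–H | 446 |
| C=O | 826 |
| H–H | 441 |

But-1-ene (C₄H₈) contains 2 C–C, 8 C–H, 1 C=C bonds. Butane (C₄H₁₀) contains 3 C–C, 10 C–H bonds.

Reaction B, by 4936 kJ

Reaction A:
  Bonds broken (reactants):
    C–C: 2 × 334 = 668
    C–H: 8 × 422 = 3376
    C=C: 1 × 637 = 637
    H–H: 1 × 441 = 441
    Σ(broken) = 5122 kJ
  Bonds formed (products):
    C–C: 3 × 334 = 1002
    C–H: 10 × 422 = 4220
    Σ(formed) = 5222 kJ
  ΔH_A = 5122 − 5222 = −100 kJ
Reaction B:
  Bonds broken (reactants):
    C–C: 6 × 334 = 2004
    C–H: 20 × 422 = 8440
    O=O: 13 × 512 = 6656
    Σ(broken) = 17100 kJ
  Bonds formed (products):
    C=O: 16 × 826 = 13216
    O–H: 20 × 446 = 8920
    Σ(formed) = 22136 kJ
  ΔH_B = 17100 − 22136 = −5036 kJ
ΔH_A − ΔH_B = +4936 kJ, so reaction B has the more negative ΔH; |ΔH_A − ΔH_B| = 4936 kJ.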